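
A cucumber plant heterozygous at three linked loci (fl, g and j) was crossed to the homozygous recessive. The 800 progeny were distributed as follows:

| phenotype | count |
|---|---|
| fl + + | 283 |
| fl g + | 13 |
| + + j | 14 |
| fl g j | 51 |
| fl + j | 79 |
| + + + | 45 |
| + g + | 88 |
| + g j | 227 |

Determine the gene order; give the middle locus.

The two most frequent reciprocal classes, fl + + and + g j, are the parental types, so the F1 was fl + + / + g j.
The two rarest classes, fl g + and + + j, are the double crossovers. Comparing them with the parentals, only the g allele has switched, so g is the middle locus and the order is fl – g – j.

g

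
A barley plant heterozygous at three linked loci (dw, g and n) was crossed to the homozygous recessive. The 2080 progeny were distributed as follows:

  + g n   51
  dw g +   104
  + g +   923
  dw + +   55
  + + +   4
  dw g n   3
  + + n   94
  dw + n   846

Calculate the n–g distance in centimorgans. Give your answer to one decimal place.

5.4 centimorgans

The two most frequent reciprocal classes, + g + and dw + n, are the parental types, so the F1 was + g + / dw + n.
The two rarest classes, + + + and dw g n, are the double crossovers. Comparing them with the parentals, only the g allele has switched, so g is the middle locus and the order is n – g – dw.
Crossovers in the n–g interval produce the single-crossover classes + g n and dw + + (51 + 55 = 106) plus the double crossovers (7).
RF(n–g) = (106 + 7) / 2080 = 113/2080 = 0.0543 → 5.4 centimorgans.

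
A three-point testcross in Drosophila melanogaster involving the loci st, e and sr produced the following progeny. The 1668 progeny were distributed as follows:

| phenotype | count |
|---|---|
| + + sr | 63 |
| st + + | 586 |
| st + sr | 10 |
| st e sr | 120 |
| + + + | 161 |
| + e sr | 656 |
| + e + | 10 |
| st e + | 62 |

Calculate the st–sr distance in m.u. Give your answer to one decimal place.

The two most frequent reciprocal classes, + e sr and st + +, are the parental types, so the F1 was + e sr / st + +.
The two rarest classes, + e + and st + sr, are the double crossovers. Comparing them with the parentals, only the sr allele has switched, so sr is the middle locus and the order is e – sr – st.
Crossovers in the sr–st interval produce the single-crossover classes st e sr and + + + (120 + 161 = 281) plus the double crossovers (20).
RF(sr–st) = (281 + 20) / 1668 = 301/1668 = 0.1805 → 18.0 m.u.

18.0 m.u.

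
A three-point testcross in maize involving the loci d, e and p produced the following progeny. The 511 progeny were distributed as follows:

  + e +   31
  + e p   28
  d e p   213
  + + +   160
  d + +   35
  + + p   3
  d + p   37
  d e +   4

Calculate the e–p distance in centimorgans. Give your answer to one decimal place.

14.7 centimorgans

The two most frequent reciprocal classes, + + + and d e p, are the parental types, so the F1 was + + + / d e p.
The two rarest classes, + + p and d e +, are the double crossovers. Comparing them with the parentals, only the p allele has switched, so p is the middle locus and the order is e – p – d.
Crossovers in the e–p interval produce the single-crossover classes + e + and d + p (31 + 37 = 68) plus the double crossovers (7).
RF(e–p) = (68 + 7) / 511 = 75/511 = 0.1468 → 14.7 centimorgans.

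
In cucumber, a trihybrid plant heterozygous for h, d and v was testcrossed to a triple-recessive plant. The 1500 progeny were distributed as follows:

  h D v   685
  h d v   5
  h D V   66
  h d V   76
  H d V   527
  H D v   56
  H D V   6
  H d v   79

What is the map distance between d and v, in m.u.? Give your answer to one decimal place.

The two most frequent reciprocal classes, h D v and H d V, are the parental types, so the F1 was h D v / H d V.
The two rarest classes, h d v and H D V, are the double crossovers. Comparing them with the parentals, only the d allele has switched, so d is the middle locus and the order is v – d – h.
Crossovers in the v–d interval produce the single-crossover classes h D V and H d v (66 + 79 = 145) plus the double crossovers (11).
RF(v–d) = (145 + 11) / 1500 = 156/1500 = 0.1040 → 10.4 m.u.

10.4 m.u.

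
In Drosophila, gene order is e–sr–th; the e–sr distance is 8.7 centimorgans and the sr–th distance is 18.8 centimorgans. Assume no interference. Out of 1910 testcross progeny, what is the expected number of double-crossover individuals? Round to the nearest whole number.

Map distances give recombination frequencies of 0.087 and 0.188 for the two intervals.
With no interference, expected double-crossover frequency = 0.087 × 0.188 = 0.01636.
Expected number = 0.01636 × 1910 = 31.24 ≈ 31.

31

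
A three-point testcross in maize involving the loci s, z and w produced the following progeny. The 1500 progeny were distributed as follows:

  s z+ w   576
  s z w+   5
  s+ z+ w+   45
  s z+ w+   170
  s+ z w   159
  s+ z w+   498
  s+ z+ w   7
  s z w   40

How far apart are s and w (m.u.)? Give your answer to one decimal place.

The two most frequent reciprocal classes, s z+ w and s+ z w+, are the parental types, so the F1 was s z+ w / s+ z w+.
The two rarest classes, s+ z+ w and s z w+, are the double crossovers. Comparing them with the parentals, only the s allele has switched, so s is the middle locus and the order is z – s – w.
Crossovers in the s–w interval produce the single-crossover classes s z+ w+ and s+ z w (170 + 159 = 329) plus the double crossovers (12).
RF(s–w) = (329 + 12) / 1500 = 341/1500 = 0.2273 → 22.7 m.u.

22.7 m.u.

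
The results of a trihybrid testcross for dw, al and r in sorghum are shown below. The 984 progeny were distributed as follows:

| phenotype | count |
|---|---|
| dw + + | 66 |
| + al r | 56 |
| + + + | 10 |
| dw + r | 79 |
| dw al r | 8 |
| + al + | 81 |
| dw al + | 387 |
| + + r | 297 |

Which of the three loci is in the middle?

r

The two most frequent reciprocal classes, + + r and dw al +, are the parental types, so the F1 was + + r / dw al +.
The two rarest classes, + + + and dw al r, are the double crossovers. Comparing them with the parentals, only the r allele has switched, so r is the middle locus and the order is dw – r – al.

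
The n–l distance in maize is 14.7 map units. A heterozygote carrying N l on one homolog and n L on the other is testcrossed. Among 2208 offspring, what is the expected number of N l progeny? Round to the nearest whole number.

942

A map distance of 14.7 map units corresponds to a recombination frequency of 0.147.
The F1 is N l / n L, so N l is a parental gamete class with expected frequency (1 − r)/2 = 0.853/2 = 0.4265.
Expected number = 0.4265 × 2208 = 941.71 ≈ 942.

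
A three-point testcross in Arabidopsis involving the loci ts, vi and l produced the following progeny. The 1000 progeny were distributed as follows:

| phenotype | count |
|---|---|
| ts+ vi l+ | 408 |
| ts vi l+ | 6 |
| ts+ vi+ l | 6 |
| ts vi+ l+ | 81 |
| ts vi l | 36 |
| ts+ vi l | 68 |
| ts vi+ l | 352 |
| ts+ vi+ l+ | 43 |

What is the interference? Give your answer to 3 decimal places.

The two most frequent reciprocal classes, ts vi+ l and ts+ vi l+, are the parental types, so the F1 was ts vi+ l / ts+ vi l+.
The two rarest classes, ts+ vi+ l and ts vi l+, are the double crossovers. Comparing them with the parentals, only the ts allele has switched, so ts is the middle locus and the order is vi – ts – l.
vi–ts: (79 + 12)/1000 = 0.0910; ts–l: (149 + 12)/1000 = 0.1610.
Expected DCO frequency = 0.0910 × 0.1610 ≈ 0.01465; observed = 12/1000 ≈ 0.01200.
Coefficient of coincidence = 0.01200/0.01465 ≈ 0.819; interference = 1 − 0.819 = 0.181.

0.181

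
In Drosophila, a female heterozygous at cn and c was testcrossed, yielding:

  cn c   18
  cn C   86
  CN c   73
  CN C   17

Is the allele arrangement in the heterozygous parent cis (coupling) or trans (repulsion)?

trans

The two most frequent classes are CN c (73) and cn C (86); these are the parental (non-recombinant) types.
So the F1 carried CN c on one chromosome and cn C on the other — the recessive alleles are on opposite chromosomes (trans / repulsion).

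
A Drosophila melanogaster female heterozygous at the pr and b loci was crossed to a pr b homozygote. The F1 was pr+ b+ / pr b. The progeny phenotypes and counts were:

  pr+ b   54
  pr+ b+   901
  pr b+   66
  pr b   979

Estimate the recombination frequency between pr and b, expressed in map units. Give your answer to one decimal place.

The recombinant classes are pr+ b and pr b+: 54 + 66 = 120.
Recombination frequency = 120/2000 = 0.0600 ≈ 6.0%, i.e. 6.0 map units.

6.0 map units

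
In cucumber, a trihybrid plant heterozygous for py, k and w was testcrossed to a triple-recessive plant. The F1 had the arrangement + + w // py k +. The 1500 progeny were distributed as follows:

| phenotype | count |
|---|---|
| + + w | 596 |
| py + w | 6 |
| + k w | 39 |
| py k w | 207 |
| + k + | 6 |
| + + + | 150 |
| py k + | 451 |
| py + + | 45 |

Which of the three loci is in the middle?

py

The two rarest classes, py + w and + k +, are the double crossovers. Comparing them with the parentals, only the py allele has switched, so py is the middle locus and the order is w – py – k.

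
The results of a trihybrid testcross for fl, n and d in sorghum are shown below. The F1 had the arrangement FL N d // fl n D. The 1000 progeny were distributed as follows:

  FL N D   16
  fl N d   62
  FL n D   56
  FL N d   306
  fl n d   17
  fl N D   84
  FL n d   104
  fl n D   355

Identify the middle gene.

The two rarest classes, FL N D and fl n d, are the double crossovers. Comparing them with the parentals, only the d allele has switched, so d is the middle locus and the order is n – d – fl.

d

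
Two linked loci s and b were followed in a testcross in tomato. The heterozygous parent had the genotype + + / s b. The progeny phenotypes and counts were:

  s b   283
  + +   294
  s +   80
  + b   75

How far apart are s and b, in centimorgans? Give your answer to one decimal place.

The recombinant classes are + b and s +: 75 + 80 = 155.
Recombination frequency = 155/732 = 0.2117 ≈ 21.2%, i.e. 21.2 centimorgans.

21.2 centimorgans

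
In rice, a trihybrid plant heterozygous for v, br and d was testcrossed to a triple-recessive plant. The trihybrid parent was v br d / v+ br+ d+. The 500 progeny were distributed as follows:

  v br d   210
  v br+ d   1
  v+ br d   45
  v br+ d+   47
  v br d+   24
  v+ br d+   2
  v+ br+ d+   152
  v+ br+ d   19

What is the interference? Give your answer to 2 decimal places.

The two rarest classes, v br+ d and v+ br d+, are the double crossovers. Comparing them with the parentals, only the br allele has switched, so br is the middle locus and the order is v – br – d.
v–br: (92 + 3)/500 = 0.1900; br–d: (43 + 3)/500 = 0.0920.
Expected DCO frequency = 0.1900 × 0.0920 ≈ 0.01748; observed = 3/500 ≈ 0.00600.
Coefficient of coincidence = 0.00600/0.01748 ≈ 0.34; interference = 1 − 0.34 = 0.66.

0.66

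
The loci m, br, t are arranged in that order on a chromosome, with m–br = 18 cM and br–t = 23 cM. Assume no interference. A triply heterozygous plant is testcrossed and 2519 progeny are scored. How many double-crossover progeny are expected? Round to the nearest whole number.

104

Map distances give recombination frequencies of 0.180 and 0.230 for the two intervals.
With no interference, expected double-crossover frequency = 0.180 × 0.230 = 0.04140.
Expected number = 0.04140 × 2519 = 104.29 ≈ 104.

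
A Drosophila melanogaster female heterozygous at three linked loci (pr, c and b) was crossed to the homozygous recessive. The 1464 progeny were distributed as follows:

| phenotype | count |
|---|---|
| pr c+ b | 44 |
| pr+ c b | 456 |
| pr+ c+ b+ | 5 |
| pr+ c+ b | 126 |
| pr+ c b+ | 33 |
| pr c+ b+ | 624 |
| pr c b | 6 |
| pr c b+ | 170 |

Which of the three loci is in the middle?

The two most frequent reciprocal classes, pr c+ b+ and pr+ c b, are the parental types, so the F1 was pr c+ b+ / pr+ c b.
The two rarest classes, pr+ c+ b+ and pr c b, are the double crossovers. Comparing them with the parentals, only the pr allele has switched, so pr is the middle locus and the order is b – pr – c.

pr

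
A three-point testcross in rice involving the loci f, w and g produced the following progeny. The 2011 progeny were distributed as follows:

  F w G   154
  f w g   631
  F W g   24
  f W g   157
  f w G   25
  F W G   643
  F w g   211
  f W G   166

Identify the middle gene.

The two most frequent reciprocal classes, F W G and f w g, are the parental types, so the F1 was F W G / f w g.
The two rarest classes, F W g and f w G, are the double crossovers. Comparing them with the parentals, only the g allele has switched, so g is the middle locus and the order is f – g – w.

g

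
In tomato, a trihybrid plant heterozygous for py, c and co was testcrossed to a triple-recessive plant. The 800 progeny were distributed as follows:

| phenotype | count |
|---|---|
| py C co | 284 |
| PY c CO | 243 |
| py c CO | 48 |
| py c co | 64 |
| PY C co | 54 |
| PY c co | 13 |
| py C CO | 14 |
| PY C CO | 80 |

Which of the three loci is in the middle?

co

The two most frequent reciprocal classes, py C co and PY c CO, are the parental types, so the F1 was py C co / PY c CO.
The two rarest classes, py C CO and PY c co, are the double crossovers. Comparing them with the parentals, only the co allele has switched, so co is the middle locus and the order is c – co – py.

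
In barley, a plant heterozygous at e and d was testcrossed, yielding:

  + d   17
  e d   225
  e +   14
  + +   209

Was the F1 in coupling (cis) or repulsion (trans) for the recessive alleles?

The two most frequent classes are + + (209) and e d (225); these are the parental (non-recombinant) types.
So the F1 carried + + on one chromosome and e d on the other — the recessive alleles are on the same chromosome (cis / coupling).

cis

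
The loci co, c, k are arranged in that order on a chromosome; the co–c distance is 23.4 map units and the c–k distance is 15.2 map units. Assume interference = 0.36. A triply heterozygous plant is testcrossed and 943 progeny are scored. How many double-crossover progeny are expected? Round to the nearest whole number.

Map distances give recombination frequencies of 0.234 and 0.152 for the two intervals.
With interference 0.36 (so coincidence = 0.64), expected double-crossover frequency = 0.234 × 0.152 × 0.64 = 0.02276.
Expected number = 0.02276 × 943 = 21.47 ≈ 21.

21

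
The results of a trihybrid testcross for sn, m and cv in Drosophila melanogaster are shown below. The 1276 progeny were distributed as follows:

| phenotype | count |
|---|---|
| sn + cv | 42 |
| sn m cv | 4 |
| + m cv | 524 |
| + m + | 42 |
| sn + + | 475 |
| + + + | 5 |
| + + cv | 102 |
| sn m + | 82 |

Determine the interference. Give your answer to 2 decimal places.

0.36

The two most frequent reciprocal classes, sn + + and + m cv, are the parental types, so the F1 was sn + + / + m cv.
The two rarest classes, + + + and sn m cv, are the double crossovers. Comparing them with the parentals, only the sn allele has switched, so sn is the middle locus and the order is cv – sn – m.
cv–sn: (84 + 9)/1276 = 0.0729; sn–m: (184 + 9)/1276 = 0.1513.
Expected DCO frequency = 0.0729 × 0.1513 ≈ 0.01103; observed = 9/1276 ≈ 0.00705.
Coefficient of coincidence = 0.00705/0.01103 ≈ 0.64; interference = 1 − 0.64 = 0.36.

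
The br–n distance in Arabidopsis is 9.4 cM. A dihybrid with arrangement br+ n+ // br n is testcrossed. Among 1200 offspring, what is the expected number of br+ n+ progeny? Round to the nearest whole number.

544

A map distance of 9.4 cM corresponds to a recombination frequency of 0.094.
The F1 is br+ n+ / br n, so br+ n+ is a parental gamete class with expected frequency (1 − r)/2 = 0.906/2 = 0.4530.
Expected number = 0.4530 × 1200 = 543.60 ≈ 544.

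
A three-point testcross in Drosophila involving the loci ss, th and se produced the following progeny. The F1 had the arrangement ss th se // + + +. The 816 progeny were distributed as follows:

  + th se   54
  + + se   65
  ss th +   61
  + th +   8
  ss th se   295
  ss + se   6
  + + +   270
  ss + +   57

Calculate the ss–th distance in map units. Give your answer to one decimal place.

The two rarest classes, ss + se and + th +, are the double crossovers. Comparing them with the parentals, only the th allele has switched, so th is the middle locus and the order is ss – th – se.
Crossovers in the ss–th interval produce the single-crossover classes + th se and ss + + (54 + 57 = 111) plus the double crossovers (14).
RF(ss–th) = (111 + 14) / 816 = 125/816 = 0.1532 → 15.3 map units.

15.3 map units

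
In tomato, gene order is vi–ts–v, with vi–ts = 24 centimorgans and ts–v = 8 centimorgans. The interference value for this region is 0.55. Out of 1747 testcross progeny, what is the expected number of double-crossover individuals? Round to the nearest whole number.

Map distances give recombination frequencies of 0.240 and 0.080 for the two intervals.
With interference 0.55 (so coincidence = 0.45), expected double-crossover frequency = 0.240 × 0.080 × 0.45 = 0.00864.
Expected number = 0.00864 × 1747 = 15.09 ≈ 15.

15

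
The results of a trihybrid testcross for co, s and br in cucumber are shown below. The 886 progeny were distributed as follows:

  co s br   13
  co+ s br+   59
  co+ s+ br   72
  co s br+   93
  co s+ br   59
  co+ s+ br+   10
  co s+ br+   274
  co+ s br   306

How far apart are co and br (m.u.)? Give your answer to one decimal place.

The two most frequent reciprocal classes, co+ s br and co s+ br+, are the parental types, so the F1 was co+ s br / co s+ br+.
The two rarest classes, co s br and co+ s+ br+, are the double crossovers. Comparing them with the parentals, only the co allele has switched, so co is the middle locus and the order is s – co – br.
Crossovers in the co–br interval produce the single-crossover classes co+ s br+ and co s+ br (59 + 59 = 118) plus the double crossovers (23).
RF(co–br) = (118 + 23) / 886 = 141/886 = 0.1591 → 15.9 m.u.

15.9 m.u.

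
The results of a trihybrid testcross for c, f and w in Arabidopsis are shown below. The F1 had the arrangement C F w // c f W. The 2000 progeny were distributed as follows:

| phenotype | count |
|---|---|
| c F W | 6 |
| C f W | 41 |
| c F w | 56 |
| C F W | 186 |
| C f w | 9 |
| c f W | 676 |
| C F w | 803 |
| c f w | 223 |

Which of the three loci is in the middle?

The two rarest classes, C f w and c F W, are the double crossovers. Comparing them with the parentals, only the f allele has switched, so f is the middle locus and the order is c – f – w.

f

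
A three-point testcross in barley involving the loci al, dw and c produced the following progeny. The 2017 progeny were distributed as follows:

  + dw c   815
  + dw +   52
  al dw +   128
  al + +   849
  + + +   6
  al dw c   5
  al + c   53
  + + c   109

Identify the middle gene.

The two most frequent reciprocal classes, al + + and + dw c, are the parental types, so the F1 was al + + / + dw c.
The two rarest classes, + + + and al dw c, are the double crossovers. Comparing them with the parentals, only the al allele has switched, so al is the middle locus and the order is dw – al – c.

al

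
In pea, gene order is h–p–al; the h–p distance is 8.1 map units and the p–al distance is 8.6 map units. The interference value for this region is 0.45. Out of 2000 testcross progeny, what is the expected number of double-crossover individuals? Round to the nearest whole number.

Map distances give recombination frequencies of 0.081 and 0.086 for the two intervals.
With interference 0.45 (so coincidence = 0.55), expected double-crossover frequency = 0.081 × 0.086 × 0.55 = 0.00383.
Expected number = 0.00383 × 2000 = 7.66 ≈ 8.

8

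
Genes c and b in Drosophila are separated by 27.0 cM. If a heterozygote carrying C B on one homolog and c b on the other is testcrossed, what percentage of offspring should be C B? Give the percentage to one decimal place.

36.5%

A map distance of 27.0 cM corresponds to a recombination frequency of 0.270.
The F1 is C B / c b, so C B is a parental gamete class with expected frequency (1 − r)/2 = 0.730/2 = 0.3650.
That is 0.3650 = 36.5% of the progeny.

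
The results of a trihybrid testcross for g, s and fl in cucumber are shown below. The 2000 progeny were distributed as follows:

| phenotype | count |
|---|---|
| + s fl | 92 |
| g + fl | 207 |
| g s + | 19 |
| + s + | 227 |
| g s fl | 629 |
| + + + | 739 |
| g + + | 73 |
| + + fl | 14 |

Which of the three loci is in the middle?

fl

The two most frequent reciprocal classes, g s fl and + + +, are the parental types, so the F1 was g s fl / + + +.
The two rarest classes, g s + and + + fl, are the double crossovers. Comparing them with the parentals, only the fl allele has switched, so fl is the middle locus and the order is s – fl – g.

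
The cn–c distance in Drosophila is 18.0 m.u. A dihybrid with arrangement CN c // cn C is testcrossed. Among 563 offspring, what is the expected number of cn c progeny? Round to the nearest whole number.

A map distance of 18.0 m.u. corresponds to a recombination frequency of 0.180.
The F1 is CN c / cn C, so cn c is a recombinant gamete class with expected frequency r/2 = 0.180/2 = 0.0900.
Expected number = 0.0900 × 563 = 50.67 ≈ 51.

51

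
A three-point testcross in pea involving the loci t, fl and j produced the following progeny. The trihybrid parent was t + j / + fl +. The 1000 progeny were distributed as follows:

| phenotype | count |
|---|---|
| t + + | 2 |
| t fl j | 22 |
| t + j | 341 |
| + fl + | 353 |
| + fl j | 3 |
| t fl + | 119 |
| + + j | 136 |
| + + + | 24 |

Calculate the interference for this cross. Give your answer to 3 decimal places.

0.623

The two rarest classes, t + + and + fl j, are the double crossovers. Comparing them with the parentals, only the j allele has switched, so j is the middle locus and the order is t – j – fl.
t–j: (255 + 5)/1000 = 0.2600; j–fl: (46 + 5)/1000 = 0.0510.
Expected DCO frequency = 0.2600 × 0.0510 ≈ 0.01326; observed = 5/1000 ≈ 0.00500.
Coefficient of coincidence = 0.00500/0.01326 ≈ 0.377; interference = 1 − 0.377 = 0.623.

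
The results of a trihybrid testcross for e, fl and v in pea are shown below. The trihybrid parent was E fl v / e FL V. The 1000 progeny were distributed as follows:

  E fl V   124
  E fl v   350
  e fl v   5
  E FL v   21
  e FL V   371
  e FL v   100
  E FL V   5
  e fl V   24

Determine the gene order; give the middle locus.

e

The two rarest classes, e fl v and E FL V, are the double crossovers. Comparing them with the parentals, only the e allele has switched, so e is the middle locus and the order is fl – e – v.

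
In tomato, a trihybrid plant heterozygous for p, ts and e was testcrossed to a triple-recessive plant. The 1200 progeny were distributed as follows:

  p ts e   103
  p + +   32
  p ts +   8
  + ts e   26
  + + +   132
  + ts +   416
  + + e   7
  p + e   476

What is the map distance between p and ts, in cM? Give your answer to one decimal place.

20.8 cM

The two most frequent reciprocal classes, + ts + and p + e, are the parental types, so the F1 was + ts + / p + e.
The two rarest classes, p ts + and + + e, are the double crossovers. Comparing them with the parentals, only the p allele has switched, so p is the middle locus and the order is ts – p – e.
Crossovers in the ts–p interval produce the single-crossover classes + + + and p ts e (132 + 103 = 235) plus the double crossovers (15).
RF(ts–p) = (235 + 15) / 1200 = 250/1200 = 0.2083 → 20.8 cM.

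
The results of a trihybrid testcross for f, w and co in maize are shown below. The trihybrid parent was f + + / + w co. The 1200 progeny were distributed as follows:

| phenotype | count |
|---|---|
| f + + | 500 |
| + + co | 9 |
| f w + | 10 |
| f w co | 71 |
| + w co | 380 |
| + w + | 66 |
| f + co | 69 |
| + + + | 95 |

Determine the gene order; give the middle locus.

w

The two rarest classes, f w + and + + co, are the double crossovers. Comparing them with the parentals, only the w allele has switched, so w is the middle locus and the order is co – w – f.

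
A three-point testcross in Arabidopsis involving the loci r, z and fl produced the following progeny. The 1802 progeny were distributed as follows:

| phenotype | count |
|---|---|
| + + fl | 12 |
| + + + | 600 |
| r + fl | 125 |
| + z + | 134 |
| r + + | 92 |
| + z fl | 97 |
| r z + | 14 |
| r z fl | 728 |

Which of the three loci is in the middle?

fl

The two most frequent reciprocal classes, + + + and r z fl, are the parental types, so the F1 was + + + / r z fl.
The two rarest classes, + + fl and r z +, are the double crossovers. Comparing them with the parentals, only the fl allele has switched, so fl is the middle locus and the order is z – fl – r.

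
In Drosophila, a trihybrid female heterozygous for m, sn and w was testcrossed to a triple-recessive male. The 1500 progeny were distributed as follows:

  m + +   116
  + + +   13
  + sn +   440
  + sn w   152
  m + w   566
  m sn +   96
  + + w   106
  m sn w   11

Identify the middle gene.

The two most frequent reciprocal classes, + sn + and m + w, are the parental types, so the F1 was + sn + / m + w.
The two rarest classes, + + + and m sn w, are the double crossovers. Comparing them with the parentals, only the sn allele has switched, so sn is the middle locus and the order is w – sn – m.

sn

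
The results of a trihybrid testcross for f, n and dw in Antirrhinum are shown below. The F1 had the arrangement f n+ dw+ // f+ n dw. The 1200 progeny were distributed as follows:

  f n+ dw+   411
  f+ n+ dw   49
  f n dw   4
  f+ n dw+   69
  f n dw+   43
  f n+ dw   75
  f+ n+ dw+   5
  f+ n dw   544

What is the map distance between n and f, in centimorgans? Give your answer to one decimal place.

8.4 centimorgans

The two rarest classes, f+ n+ dw+ and f n dw, are the double crossovers. Comparing them with the parentals, only the f allele has switched, so f is the middle locus and the order is n – f – dw.
Crossovers in the n–f interval produce the single-crossover classes f n dw+ and f+ n+ dw (43 + 49 = 92) plus the double crossovers (9).
RF(n–f) = (92 + 9) / 1200 = 101/1200 = 0.0842 → 8.4 centimorgans.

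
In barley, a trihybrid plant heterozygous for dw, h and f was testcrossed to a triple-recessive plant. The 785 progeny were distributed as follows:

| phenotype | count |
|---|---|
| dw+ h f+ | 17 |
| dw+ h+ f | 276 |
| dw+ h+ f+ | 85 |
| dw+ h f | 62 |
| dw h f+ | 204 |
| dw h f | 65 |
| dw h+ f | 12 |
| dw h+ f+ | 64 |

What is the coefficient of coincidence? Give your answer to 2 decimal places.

0.82

The two most frequent reciprocal classes, dw h f+ and dw+ h+ f, are the parental types, so the F1 was dw h f+ / dw+ h+ f.
The two rarest classes, dw+ h f+ and dw h+ f, are the double crossovers. Comparing them with the parentals, only the dw allele has switched, so dw is the middle locus and the order is h – dw – f.
h–dw: (126 + 29)/785 = 0.1975; dw–f: (150 + 29)/785 = 0.2280.
Expected DCO frequency = 0.1975 × 0.2280 ≈ 0.04503; observed = 29/785 ≈ 0.03694.
Coefficient of coincidence = 0.03694/0.04503 ≈ 0.82.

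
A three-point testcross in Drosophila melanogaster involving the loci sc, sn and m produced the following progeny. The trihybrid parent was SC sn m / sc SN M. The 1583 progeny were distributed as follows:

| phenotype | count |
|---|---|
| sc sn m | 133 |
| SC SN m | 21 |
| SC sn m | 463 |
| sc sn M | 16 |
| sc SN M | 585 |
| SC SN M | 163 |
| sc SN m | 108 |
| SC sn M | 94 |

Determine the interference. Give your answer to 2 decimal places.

0.26

The two rarest classes, SC SN m and sc sn M, are the double crossovers. Comparing them with the parentals, only the sn allele has switched, so sn is the middle locus and the order is sc – sn – m.
sc–sn: (296 + 37)/1583 = 0.2104; sn–m: (202 + 37)/1583 = 0.1510.
Expected DCO frequency = 0.2104 × 0.1510 ≈ 0.03177; observed = 37/1583 ≈ 0.02337.
Coefficient of coincidence = 0.02337/0.03177 ≈ 0.74; interference = 1 − 0.74 = 0.26.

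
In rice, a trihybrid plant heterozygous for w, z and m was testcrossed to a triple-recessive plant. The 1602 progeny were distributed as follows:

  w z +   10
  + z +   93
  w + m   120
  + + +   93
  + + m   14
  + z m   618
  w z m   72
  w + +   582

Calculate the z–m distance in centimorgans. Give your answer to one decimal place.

The two most frequent reciprocal classes, w + + and + z m, are the parental types, so the F1 was w + + / + z m.
The two rarest classes, w z + and + + m, are the double crossovers. Comparing them with the parentals, only the z allele has switched, so z is the middle locus and the order is w – z – m.
Crossovers in the z–m interval produce the single-crossover classes w + m and + z + (120 + 93 = 213) plus the double crossovers (24).
RF(z–m) = (213 + 24) / 1602 = 237/1602 = 0.1479 → 14.8 centimorgans.

14.8 centimorgans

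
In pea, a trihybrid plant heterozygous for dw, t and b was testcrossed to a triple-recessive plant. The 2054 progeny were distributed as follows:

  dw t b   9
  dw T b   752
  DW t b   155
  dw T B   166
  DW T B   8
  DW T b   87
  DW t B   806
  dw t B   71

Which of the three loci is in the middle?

t

The two most frequent reciprocal classes, dw T b and DW t B, are the parental types, so the F1 was dw T b / DW t B.
The two rarest classes, dw t b and DW T B, are the double crossovers. Comparing them with the parentals, only the t allele has switched, so t is the middle locus and the order is dw – t – b.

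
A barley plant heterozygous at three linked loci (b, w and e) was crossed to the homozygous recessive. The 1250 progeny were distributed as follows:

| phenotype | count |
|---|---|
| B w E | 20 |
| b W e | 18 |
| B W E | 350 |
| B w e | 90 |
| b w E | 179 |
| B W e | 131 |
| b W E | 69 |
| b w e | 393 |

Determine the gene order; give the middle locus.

The two most frequent reciprocal classes, b w e and B W E, are the parental types, so the F1 was b w e / B W E.
The two rarest classes, b W e and B w E, are the double crossovers. Comparing them with the parentals, only the w allele has switched, so w is the middle locus and the order is e – w – b.

w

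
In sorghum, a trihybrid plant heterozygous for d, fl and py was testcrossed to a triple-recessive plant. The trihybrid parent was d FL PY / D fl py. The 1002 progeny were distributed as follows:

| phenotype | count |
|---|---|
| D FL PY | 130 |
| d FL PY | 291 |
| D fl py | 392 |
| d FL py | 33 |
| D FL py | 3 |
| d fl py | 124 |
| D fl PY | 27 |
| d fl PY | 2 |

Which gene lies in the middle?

The two rarest classes, d fl PY and D FL py, are the double crossovers. Comparing them with the parentals, only the fl allele has switched, so fl is the middle locus and the order is d – fl – py.

fl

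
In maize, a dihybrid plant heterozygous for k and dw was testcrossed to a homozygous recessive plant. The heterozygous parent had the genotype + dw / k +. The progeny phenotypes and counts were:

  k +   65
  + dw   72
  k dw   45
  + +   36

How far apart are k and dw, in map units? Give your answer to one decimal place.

The recombinant classes are + + and k dw: 36 + 45 = 81.
Recombination frequency = 81/218 = 0.3716 ≈ 37.2%, i.e. 37.2 map units.

37.2 map units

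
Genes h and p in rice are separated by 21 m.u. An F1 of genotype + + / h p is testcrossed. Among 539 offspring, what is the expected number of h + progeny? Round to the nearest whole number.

A map distance of 21 m.u. corresponds to a recombination frequency of 0.210.
The F1 is + + / h p, so h + is a recombinant gamete class with expected frequency r/2 = 0.210/2 = 0.1050.
Expected number = 0.1050 × 539 = 56.59 ≈ 57.

57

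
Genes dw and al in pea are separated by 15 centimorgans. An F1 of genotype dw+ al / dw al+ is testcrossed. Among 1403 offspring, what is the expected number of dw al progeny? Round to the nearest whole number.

105

A map distance of 15 centimorgans corresponds to a recombination frequency of 0.150.
The F1 is dw+ al / dw al+, so dw al is a recombinant gamete class with expected frequency r/2 = 0.150/2 = 0.0750.
Expected number = 0.0750 × 1403 = 105.22 ≈ 105.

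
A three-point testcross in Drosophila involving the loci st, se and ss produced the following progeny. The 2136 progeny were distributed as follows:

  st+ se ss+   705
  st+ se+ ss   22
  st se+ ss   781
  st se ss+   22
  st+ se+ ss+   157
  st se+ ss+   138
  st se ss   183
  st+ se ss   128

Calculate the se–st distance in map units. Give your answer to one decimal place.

18.0 map units

The two most frequent reciprocal classes, st se+ ss and st+ se ss+, are the parental types, so the F1 was st se+ ss / st+ se ss+.
The two rarest classes, st+ se+ ss and st se ss+, are the double crossovers. Comparing them with the parentals, only the st allele has switched, so st is the middle locus and the order is se – st – ss.
Crossovers in the se–st interval produce the single-crossover classes st se ss and st+ se+ ss+ (183 + 157 = 340) plus the double crossovers (44).
RF(se–st) = (340 + 44) / 2136 = 384/2136 = 0.1798 → 18.0 map units.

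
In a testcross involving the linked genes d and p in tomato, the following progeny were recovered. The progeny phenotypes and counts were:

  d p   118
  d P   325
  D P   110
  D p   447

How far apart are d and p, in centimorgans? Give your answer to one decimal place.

22.8 centimorgans

The two most frequent classes, D p (447) and d P (325), are the parental types, so the F1 was D p / d P.
The recombinant classes are D P and d p: 110 + 118 = 228.
Recombination frequency = 228/1000 = 0.2280 ≈ 22.8%, i.e. 22.8 centimorgans.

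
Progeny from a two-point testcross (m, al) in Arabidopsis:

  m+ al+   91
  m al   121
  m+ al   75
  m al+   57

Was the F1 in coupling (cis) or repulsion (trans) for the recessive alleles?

cis

The two most frequent classes are m+ al+ (91) and m al (121); these are the parental (non-recombinant) types.
So the F1 carried m+ al+ on one chromosome and m al on the other — the recessive alleles are on the same chromosome (cis / coupling).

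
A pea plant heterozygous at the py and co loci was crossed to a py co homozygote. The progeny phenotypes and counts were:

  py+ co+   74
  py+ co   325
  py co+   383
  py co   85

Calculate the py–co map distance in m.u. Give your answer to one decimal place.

18.3 m.u.

The two most frequent classes, py+ co (325) and py co+ (383), are the parental types, so the F1 was py+ co / py co+.
The recombinant classes are py+ co+ and py co: 74 + 85 = 159.
Recombination frequency = 159/867 = 0.1834 ≈ 18.3%, i.e. 18.3 m.u.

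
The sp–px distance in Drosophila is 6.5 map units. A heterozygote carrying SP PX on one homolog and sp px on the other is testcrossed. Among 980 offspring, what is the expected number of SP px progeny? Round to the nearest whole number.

32

A map distance of 6.5 map units corresponds to a recombination frequency of 0.065.
The F1 is SP PX / sp px, so SP px is a recombinant gamete class with expected frequency r/2 = 0.065/2 = 0.0325.
Expected number = 0.0325 × 980 = 31.85 ≈ 32.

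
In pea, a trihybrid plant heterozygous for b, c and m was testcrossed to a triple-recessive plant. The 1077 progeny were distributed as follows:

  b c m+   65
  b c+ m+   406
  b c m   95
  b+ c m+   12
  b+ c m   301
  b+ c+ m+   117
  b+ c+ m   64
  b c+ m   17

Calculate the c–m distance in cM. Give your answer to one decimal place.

The two most frequent reciprocal classes, b+ c m and b c+ m+, are the parental types, so the F1 was b+ c m / b c+ m+.
The two rarest classes, b+ c m+ and b c+ m, are the double crossovers. Comparing them with the parentals, only the m allele has switched, so m is the middle locus and the order is b – m – c.
Crossovers in the m–c interval produce the single-crossover classes b+ c+ m and b c m+ (64 + 65 = 129) plus the double crossovers (29).
RF(m–c) = (129 + 29) / 1077 = 158/1077 = 0.1467 → 14.7 cM.

14.7 cM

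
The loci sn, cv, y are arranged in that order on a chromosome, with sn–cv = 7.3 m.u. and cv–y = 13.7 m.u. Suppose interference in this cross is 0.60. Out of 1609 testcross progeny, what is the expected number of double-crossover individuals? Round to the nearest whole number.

Map distances give recombination frequencies of 0.073 and 0.137 for the two intervals.
With interference 0.60 (so coincidence = 0.40), expected double-crossover frequency = 0.073 × 0.137 × 0.40 = 0.00400.
Expected number = 0.00400 × 1609 = 6.44 ≈ 6.

6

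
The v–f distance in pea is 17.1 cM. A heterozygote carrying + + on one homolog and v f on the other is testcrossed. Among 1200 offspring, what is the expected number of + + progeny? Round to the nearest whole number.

497

A map distance of 17.1 cM corresponds to a recombination frequency of 0.171.
The F1 is + + / v f, so + + is a parental gamete class with expected frequency (1 − r)/2 = 0.829/2 = 0.4145.
Expected number = 0.4145 × 1200 = 497.40 ≈ 497.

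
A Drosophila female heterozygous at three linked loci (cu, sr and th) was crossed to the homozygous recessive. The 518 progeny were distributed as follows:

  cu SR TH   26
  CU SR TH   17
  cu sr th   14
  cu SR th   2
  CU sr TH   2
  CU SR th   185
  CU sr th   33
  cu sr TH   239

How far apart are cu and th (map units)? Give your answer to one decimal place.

6.8 map units

The two most frequent reciprocal classes, cu sr TH and CU SR th, are the parental types, so the F1 was cu sr TH / CU SR th.
The two rarest classes, CU sr TH and cu SR th, are the double crossovers. Comparing them with the parentals, only the cu allele has switched, so cu is the middle locus and the order is sr – cu – th.
Crossovers in the cu–th interval produce the single-crossover classes cu sr th and CU SR TH (14 + 17 = 31) plus the double crossovers (4).
RF(cu–th) = (31 + 4) / 518 = 35/518 = 0.0676 → 6.8 map units.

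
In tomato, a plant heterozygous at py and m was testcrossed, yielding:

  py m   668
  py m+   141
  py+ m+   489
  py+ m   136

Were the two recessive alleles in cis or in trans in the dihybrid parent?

The two most frequent classes are py+ m+ (489) and py m (668); these are the parental (non-recombinant) types.
So the F1 carried py+ m+ on one chromosome and py m on the other — the recessive alleles are on the same chromosome (cis / coupling).

cis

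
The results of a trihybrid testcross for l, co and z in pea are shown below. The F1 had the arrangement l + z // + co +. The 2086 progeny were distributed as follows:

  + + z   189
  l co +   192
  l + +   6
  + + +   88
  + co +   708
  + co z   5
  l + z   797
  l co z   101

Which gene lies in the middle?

z

The two rarest classes, l + + and + co z, are the double crossovers. Comparing them with the parentals, only the z allele has switched, so z is the middle locus and the order is l – z – co.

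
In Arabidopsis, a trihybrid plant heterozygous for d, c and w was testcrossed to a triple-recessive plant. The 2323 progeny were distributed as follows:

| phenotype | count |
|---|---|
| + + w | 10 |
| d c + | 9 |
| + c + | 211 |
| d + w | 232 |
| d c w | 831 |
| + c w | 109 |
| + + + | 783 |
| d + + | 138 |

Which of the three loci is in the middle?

w

The two most frequent reciprocal classes, d c w and + + +, are the parental types, so the F1 was d c w / + + +.
The two rarest classes, d c + and + + w, are the double crossovers. Comparing them with the parentals, only the w allele has switched, so w is the middle locus and the order is d – w – c.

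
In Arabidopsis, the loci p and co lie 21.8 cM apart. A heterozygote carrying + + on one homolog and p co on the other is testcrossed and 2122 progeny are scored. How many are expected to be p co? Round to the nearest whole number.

A map distance of 21.8 cM corresponds to a recombination frequency of 0.218.
The F1 is + + / p co, so p co is a parental gamete class with expected frequency (1 − r)/2 = 0.782/2 = 0.3910.
Expected number = 0.3910 × 2122 = 829.70 ≈ 830.

830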